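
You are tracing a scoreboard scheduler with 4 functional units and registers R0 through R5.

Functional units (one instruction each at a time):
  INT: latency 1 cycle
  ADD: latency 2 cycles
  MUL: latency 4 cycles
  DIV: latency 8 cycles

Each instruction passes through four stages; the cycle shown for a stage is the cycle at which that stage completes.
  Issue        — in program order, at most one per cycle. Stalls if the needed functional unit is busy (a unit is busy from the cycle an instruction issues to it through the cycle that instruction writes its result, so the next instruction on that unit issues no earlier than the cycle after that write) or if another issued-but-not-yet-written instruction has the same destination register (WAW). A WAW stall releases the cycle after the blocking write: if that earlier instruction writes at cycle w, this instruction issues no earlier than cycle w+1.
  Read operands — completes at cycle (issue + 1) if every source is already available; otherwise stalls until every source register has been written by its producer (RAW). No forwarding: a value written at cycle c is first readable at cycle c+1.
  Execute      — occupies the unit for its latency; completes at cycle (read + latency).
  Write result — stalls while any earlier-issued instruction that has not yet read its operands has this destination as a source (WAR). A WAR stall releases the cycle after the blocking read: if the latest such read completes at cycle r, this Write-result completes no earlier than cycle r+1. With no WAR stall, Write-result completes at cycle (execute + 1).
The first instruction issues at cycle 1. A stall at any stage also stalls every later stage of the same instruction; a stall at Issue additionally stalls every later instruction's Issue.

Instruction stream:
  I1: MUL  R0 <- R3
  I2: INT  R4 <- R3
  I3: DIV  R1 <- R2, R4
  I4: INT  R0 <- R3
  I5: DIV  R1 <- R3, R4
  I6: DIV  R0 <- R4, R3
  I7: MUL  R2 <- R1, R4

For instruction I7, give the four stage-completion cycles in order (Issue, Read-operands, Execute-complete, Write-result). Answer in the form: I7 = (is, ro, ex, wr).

I7 = (28, 29, 33, 34)

  I1 | 1 | 2 | 6 | 7
  I2 | 2 | 3 | 4 | 5
  I3 | 3 | 6 | 14 | 15   RAW R4: wait I2 write@5
  I4 | 8 | 9 | 10 | 11   WAW R0: wait I1 write@7
  I5 | 16 | 17 | 25 | 26   struct: DIV busy until I3 writes@15
  I6 | 27 | 28 | 36 | 37   struct: DIV busy until I5 writes@26
  I7 | 28 | 29 | 33 | 34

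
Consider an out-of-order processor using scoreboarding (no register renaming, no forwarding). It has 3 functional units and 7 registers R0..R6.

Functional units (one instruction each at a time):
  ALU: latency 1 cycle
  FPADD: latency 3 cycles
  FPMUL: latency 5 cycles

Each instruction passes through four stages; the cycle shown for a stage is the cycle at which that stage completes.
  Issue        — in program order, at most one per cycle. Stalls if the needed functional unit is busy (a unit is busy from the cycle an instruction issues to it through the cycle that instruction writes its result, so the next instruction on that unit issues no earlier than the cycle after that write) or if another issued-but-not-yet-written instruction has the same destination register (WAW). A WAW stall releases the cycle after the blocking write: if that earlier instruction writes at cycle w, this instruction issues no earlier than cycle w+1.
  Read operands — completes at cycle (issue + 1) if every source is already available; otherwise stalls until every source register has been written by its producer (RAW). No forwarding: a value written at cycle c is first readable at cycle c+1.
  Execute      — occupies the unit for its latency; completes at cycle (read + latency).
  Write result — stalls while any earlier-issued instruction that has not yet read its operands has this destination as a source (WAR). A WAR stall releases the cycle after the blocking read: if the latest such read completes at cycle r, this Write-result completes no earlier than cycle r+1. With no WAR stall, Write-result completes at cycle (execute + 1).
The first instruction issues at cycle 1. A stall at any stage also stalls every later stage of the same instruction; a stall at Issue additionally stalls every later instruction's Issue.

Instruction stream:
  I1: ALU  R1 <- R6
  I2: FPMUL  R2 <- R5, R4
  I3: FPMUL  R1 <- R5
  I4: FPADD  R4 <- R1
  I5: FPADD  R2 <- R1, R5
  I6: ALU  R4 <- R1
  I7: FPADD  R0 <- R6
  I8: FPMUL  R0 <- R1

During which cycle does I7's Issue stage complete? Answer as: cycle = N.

cycle 1: I1→ALU
cycle 2: I1 RO | I2→FPMUL
cycle 3: I1 EX | I2 RO
cycle 4: I1 WR R1
cycle 8: I2 EX
cycle 9: I2 WR R2
cycle 10: I3→FPMUL
cycle 11: I3 RO | I4→FPADD
cycle 16: I3 EX
cycle 17: I3 WR R1
cycle 18: I4 RO
cycle 21: I4 EX
cycle 22: I4 WR R4
cycle 23: I5→FPADD
cycle 24: I5 RO | I6→ALU
cycle 25: I6 RO
cycle 26: I6 EX
cycle 27: I5 EX | I6 WR R4
cycle 28: I5 WR R2
cycle 29: I7→FPADD
cycle 30: I7 RO
cycle 33: I7 EX
cycle 34: I7 WR R0
cycle 35: I8→FPMUL
cycle 36: I8 RO
cycle 41: I8 EX
cycle 42: I8 WR R0

cycle = 29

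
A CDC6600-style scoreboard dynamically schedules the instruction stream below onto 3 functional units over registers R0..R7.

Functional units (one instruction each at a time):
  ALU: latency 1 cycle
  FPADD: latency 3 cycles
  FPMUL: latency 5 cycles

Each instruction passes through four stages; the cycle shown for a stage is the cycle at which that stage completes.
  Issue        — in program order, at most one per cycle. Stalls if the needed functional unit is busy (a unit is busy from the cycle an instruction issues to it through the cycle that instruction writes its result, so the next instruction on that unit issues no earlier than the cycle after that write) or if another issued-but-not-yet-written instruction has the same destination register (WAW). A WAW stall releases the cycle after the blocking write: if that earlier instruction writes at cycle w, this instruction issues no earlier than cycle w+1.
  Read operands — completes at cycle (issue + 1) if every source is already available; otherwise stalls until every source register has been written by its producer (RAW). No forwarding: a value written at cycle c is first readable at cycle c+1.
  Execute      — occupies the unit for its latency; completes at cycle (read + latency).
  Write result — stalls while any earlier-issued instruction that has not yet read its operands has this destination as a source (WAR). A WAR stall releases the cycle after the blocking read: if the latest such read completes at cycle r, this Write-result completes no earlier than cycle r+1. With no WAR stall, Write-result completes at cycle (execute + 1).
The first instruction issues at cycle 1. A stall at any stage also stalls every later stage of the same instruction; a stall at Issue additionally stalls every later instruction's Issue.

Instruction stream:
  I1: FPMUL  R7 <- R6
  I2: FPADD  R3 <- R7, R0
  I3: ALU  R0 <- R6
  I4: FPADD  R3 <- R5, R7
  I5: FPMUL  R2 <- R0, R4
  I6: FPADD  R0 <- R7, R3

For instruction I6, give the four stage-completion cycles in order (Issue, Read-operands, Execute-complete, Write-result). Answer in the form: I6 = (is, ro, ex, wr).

cycle 1: I1 issues→FPMUL
cycle 2: I1 reads | I2 issues→FPADD
cycle 3: I3 issues→ALU
cycle 4: I3 reads
cycle 5: I3 exec-done
cycle 7: I1 exec-done
cycle 8: I1 writes R7
cycle 9: I2 reads
cycle 10: I3 writes R0
cycle 12: I2 exec-done
cycle 13: I2 writes R3
cycle 14: I4 issues→FPADD
cycle 15: I4 reads | I5 issues→FPMUL
cycle 16: I5 reads
cycle 18: I4 exec-done
cycle 19: I4 writes R3
cycle 20: I6 issues→FPADD
cycle 21: I5 exec-done | I6 reads
cycle 22: I5 writes R2
cycle 24: I6 exec-done
cycle 25: I6 writes R0

I6 = (20, 21, 24, 25)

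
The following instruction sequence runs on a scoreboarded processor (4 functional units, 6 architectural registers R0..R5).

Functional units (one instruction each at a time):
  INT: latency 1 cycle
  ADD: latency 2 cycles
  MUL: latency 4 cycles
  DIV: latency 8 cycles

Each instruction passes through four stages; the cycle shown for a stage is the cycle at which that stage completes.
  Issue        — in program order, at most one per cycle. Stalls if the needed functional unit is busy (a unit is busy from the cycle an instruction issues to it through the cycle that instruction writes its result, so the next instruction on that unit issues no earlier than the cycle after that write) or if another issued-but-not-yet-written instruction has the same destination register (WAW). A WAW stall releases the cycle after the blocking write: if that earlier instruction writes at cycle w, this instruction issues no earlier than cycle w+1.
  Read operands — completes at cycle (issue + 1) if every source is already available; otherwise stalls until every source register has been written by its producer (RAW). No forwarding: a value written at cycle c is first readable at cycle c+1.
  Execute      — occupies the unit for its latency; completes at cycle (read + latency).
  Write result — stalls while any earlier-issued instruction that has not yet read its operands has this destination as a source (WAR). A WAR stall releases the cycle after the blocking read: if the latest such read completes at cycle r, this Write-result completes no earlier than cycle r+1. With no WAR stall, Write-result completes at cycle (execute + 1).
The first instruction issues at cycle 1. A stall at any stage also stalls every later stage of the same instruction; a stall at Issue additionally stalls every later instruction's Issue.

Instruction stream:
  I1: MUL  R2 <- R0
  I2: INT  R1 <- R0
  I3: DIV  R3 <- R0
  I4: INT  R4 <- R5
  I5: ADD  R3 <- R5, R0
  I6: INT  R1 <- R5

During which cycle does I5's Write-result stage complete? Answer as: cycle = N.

[1] I1 issues→MUL
[2] I1 reads, I2 issues→INT
[3] I2 reads, I3 issues→DIV
[4] I2 exec-done, I3 reads
[5] I2 writes R1
[6] I1 exec-done, I4 issues→INT
[7] I1 writes R2, I4 reads
[8] I4 exec-done
[9] I4 writes R4
[12] I3 exec-done
[13] I3 writes R3
[14] I5 issues→ADD
[15] I5 reads, I6 issues→INT
[16] I6 reads
[17] I5 exec-done, I6 exec-done
[18] I5 writes R3, I6 writes R1

cycle = 18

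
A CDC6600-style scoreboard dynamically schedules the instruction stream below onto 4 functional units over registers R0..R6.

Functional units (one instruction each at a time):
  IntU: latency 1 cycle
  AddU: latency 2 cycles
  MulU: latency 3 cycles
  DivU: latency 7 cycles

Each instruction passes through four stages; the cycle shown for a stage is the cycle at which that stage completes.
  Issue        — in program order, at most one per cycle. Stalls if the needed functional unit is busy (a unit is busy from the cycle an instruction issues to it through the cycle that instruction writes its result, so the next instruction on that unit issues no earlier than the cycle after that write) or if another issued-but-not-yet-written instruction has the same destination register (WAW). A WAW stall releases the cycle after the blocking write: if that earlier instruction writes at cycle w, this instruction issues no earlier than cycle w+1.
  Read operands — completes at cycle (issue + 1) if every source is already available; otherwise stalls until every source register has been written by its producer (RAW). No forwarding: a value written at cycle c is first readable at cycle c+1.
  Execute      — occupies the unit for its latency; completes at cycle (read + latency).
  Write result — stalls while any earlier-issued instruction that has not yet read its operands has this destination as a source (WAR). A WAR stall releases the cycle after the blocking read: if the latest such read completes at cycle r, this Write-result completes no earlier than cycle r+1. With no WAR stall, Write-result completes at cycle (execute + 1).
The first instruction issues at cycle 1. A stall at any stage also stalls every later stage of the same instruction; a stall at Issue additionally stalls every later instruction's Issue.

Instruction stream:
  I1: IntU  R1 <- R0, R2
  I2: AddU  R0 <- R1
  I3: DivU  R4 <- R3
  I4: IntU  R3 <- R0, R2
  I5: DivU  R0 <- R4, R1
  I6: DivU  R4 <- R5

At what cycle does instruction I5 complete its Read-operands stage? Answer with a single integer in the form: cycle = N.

I1: IS=1 RO=2 EX=3 WR=4
I2: IS=2 RO=5 EX=7 WR=8  [RAW R1: wait I1 write@4]
I3: IS=3 RO=4 EX=11 WR=12
I4: IS=5 RO=9 EX=10 WR=11  [struct: IntU busy until I1 writes@4; RAW R0: wait I2 write@8]
I5: IS=13 RO=14 EX=21 WR=22  [struct: DivU busy until I3 writes@12]
I6: IS=23 RO=24 EX=31 WR=32  [struct: DivU busy until I5 writes@22]

cycle = 14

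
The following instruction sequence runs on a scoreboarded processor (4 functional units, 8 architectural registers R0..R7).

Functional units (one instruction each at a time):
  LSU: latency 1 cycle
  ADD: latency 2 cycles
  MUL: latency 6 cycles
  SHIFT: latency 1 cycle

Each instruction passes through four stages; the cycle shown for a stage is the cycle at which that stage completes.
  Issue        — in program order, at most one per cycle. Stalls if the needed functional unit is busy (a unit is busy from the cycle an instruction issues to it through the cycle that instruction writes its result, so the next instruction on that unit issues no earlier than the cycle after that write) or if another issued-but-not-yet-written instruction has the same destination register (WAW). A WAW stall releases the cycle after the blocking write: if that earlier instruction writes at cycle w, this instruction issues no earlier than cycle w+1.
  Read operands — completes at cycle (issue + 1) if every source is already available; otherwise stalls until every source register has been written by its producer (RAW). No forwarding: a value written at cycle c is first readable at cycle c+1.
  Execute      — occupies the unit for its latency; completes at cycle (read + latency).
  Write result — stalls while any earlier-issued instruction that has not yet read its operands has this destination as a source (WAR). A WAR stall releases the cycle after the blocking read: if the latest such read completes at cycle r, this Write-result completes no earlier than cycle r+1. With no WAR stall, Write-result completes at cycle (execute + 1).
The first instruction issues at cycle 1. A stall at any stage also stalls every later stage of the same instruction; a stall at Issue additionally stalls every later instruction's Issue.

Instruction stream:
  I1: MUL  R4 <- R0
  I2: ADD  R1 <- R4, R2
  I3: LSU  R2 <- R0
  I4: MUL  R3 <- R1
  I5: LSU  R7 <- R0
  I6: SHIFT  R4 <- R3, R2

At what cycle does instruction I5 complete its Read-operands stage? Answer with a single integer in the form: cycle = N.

cycle = 13

I1 -> (1, 2, 8, 9)
I2 -> (2, 10, 12, 13)  // RAW R4: wait I1 write@9
I3 -> (3, 4, 5, 11)  // WAR R2: wait I2 read@10
I4 -> (10, 14, 20, 21)  // struct: MUL busy until I1 writes@9, RAW R1: wait I2 write@13
I5 -> (12, 13, 14, 15)  // struct: LSU busy until I3 writes@11
I6 -> (13, 22, 23, 24)  // RAW R3: wait I4 write@21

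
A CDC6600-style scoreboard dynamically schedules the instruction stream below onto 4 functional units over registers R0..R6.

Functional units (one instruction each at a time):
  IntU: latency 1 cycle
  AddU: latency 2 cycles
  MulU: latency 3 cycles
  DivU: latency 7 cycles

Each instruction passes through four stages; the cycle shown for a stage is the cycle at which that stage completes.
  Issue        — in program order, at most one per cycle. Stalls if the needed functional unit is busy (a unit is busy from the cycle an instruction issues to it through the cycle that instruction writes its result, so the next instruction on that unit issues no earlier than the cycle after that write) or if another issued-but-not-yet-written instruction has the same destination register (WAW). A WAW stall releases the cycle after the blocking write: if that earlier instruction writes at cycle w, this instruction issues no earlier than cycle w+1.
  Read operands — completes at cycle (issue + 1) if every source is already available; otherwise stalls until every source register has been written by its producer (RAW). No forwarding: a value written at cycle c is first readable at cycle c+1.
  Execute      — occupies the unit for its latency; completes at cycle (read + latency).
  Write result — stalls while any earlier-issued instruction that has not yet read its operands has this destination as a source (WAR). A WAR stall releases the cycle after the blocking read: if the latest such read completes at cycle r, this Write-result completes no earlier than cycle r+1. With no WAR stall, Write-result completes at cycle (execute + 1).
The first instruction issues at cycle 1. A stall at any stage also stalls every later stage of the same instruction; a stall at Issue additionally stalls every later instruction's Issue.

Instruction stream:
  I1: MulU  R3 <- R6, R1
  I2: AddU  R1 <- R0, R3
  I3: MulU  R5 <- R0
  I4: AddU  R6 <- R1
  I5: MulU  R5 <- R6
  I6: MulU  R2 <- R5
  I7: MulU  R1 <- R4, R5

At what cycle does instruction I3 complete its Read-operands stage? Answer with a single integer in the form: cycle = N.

I1 -> (1, 2, 5, 6)
I2 -> (2, 7, 9, 10)  // RAW R3: wait I1 write@6
I3 -> (7, 8, 11, 12)  // struct: MulU busy until I1 writes@6
I4 -> (11, 12, 14, 15)  // struct: AddU busy until I2 writes@10
I5 -> (13, 16, 19, 20)  // struct: MulU busy until I3 writes@12, RAW R6: wait I4 write@15
I6 -> (21, 22, 25, 26)  // struct: MulU busy until I5 writes@20
I7 -> (27, 28, 31, 32)  // struct: MulU busy until I6 writes@26

cycle = 8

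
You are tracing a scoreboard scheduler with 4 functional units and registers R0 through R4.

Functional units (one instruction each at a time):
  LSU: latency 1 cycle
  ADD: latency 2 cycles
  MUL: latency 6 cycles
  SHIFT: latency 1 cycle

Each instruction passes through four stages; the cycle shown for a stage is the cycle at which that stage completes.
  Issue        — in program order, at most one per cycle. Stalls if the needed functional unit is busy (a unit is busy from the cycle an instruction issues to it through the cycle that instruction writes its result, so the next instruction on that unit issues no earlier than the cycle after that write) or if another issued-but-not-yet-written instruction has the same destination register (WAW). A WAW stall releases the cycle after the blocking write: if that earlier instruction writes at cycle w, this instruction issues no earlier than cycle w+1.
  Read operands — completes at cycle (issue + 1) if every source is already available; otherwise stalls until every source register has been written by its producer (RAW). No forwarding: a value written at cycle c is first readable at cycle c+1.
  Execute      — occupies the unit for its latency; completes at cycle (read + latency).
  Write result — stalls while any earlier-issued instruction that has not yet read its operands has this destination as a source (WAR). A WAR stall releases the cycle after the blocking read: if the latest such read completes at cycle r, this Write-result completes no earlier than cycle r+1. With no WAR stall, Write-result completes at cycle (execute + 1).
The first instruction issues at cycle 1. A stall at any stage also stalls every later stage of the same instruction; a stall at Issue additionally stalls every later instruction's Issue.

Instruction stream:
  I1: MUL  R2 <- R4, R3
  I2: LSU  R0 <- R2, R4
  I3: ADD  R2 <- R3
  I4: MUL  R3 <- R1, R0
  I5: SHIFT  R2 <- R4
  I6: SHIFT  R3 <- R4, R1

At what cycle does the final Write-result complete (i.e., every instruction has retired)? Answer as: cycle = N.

cycle = 24

  I1 | 1 | 2 | 8 | 9
  I2 | 2 | 10 | 11 | 12   RAW R2: wait I1 write@9
  I3 | 10 | 11 | 13 | 14   WAW R2: wait I1 write@9
  I4 | 11 | 13 | 19 | 20   RAW R0: wait I2 write@12
  I5 | 15 | 16 | 17 | 18   WAW R2: wait I3 write@14
  I6 | 21 | 22 | 23 | 24   WAW R3: wait I4 write@20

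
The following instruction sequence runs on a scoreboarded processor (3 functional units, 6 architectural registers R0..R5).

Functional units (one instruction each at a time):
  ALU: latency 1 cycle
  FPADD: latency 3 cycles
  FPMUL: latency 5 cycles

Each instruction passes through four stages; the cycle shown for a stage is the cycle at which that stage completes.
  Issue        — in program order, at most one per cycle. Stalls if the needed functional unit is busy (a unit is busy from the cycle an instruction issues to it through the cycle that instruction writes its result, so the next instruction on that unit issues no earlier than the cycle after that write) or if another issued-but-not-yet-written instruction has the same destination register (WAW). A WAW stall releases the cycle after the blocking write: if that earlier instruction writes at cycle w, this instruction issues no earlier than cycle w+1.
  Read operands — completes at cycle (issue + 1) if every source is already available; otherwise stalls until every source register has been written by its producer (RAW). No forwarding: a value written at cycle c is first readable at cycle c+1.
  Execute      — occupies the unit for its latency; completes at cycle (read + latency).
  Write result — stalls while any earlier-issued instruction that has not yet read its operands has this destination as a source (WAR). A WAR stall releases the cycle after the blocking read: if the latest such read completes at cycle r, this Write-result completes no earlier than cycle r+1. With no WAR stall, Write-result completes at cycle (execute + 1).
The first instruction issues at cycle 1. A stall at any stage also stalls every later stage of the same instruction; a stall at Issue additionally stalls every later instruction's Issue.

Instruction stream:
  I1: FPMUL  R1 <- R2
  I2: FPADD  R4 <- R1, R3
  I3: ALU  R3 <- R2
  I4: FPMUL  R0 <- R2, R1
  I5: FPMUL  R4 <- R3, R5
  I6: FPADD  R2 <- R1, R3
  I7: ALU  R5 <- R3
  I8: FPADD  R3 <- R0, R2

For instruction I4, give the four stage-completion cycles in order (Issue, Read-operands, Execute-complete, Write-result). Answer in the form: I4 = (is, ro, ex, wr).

  I1 | 1 | 2 | 7 | 8
  I2 | 2 | 9 | 12 | 13   RAW R1: wait I1 write@8
  I3 | 3 | 4 | 5 | 10   WAR R3: wait I2 read@9
  I4 | 9 | 10 | 15 | 16   struct: FPMUL busy until I1 writes@8
  I5 | 17 | 18 | 23 | 24   struct: FPMUL busy until I4 writes@16
  I6 | 18 | 19 | 22 | 23
  I7 | 19 | 20 | 21 | 22
  I8 | 24 | 25 | 28 | 29   struct: FPADD busy until I6 writes@23

I4 = (9, 10, 15, 16)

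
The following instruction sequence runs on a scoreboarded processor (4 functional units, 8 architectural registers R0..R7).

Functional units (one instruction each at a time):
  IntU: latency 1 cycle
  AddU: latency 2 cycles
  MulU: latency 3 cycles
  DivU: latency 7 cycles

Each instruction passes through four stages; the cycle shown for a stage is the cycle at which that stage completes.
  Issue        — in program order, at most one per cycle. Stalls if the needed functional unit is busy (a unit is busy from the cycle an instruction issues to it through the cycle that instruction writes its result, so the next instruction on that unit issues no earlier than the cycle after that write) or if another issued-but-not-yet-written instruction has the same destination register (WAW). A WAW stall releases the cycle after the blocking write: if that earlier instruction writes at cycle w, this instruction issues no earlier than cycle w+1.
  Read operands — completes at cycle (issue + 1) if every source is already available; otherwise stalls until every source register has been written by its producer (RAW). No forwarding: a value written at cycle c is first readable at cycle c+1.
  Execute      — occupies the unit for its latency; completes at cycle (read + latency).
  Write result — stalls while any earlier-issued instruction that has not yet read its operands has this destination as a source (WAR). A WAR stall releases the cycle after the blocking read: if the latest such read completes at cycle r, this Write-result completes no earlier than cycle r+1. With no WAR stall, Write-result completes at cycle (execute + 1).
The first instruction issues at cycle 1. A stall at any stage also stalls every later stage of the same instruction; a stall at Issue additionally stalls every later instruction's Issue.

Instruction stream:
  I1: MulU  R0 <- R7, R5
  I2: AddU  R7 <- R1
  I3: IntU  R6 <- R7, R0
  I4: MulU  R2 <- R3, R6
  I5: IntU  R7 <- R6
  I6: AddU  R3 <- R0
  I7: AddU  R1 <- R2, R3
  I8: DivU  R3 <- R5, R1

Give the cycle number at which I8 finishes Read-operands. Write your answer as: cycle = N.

t=1  I1→MulU
t=2  I1 RO | I2→AddU
t=3  I2 RO | I3→IntU
t=5  I1 EX | I2 EX
t=6  I1 WR R0 | I2 WR R7
t=7  I3 RO | I4→MulU
t=8  I3 EX
t=9  I3 WR R6
t=10  I4 RO | I5→IntU
t=11  I5 RO | I6→AddU
t=12  I5 EX | I6 RO
t=13  I4 EX | I5 WR R7
t=14  I4 WR R2 | I6 EX
t=15  I6 WR R3
t=16  I7→AddU
t=17  I7 RO | I8→DivU
t=19  I7 EX
t=20  I7 WR R1
t=21  I8 RO
t=28  I8 EX
t=29  I8 WR R3

cycle = 21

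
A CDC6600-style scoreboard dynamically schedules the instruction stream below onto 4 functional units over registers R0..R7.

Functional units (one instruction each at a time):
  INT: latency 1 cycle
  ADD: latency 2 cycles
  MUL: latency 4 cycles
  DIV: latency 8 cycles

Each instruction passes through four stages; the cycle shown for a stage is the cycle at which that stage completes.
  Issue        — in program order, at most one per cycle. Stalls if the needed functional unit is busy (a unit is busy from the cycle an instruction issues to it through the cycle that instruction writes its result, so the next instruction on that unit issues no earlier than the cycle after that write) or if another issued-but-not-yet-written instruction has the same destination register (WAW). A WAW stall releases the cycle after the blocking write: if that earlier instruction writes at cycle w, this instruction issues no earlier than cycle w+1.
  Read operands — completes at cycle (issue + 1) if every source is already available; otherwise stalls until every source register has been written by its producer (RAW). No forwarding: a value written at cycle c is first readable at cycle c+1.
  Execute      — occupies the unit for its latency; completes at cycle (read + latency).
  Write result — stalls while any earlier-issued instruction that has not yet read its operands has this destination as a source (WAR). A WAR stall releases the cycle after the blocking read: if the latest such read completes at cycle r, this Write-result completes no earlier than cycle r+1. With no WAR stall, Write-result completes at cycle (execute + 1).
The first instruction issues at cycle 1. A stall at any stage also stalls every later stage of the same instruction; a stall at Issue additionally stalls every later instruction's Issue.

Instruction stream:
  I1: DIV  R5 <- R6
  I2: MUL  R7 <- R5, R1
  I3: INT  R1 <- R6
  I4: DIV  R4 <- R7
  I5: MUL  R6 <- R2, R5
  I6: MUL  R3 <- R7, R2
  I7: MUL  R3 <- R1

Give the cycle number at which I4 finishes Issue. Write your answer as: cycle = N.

[1] I1→DIV
[2] I1 RO; I2→MUL
[3] I3→INT
[4] I3 RO
[5] I3 EX
[10] I1 EX
[11] I1 WR R5
[12] I2 RO; I4→DIV
[13] I3 WR R1
[16] I2 EX
[17] I2 WR R7
[18] I4 RO; I5→MUL
[19] I5 RO
[23] I5 EX
[24] I5 WR R6
[25] I6→MUL
[26] I4 EX; I6 RO
[27] I4 WR R4
[30] I6 EX
[31] I6 WR R3
[32] I7→MUL
[33] I7 RO
[37] I7 EX
[38] I7 WR R3

cycle = 12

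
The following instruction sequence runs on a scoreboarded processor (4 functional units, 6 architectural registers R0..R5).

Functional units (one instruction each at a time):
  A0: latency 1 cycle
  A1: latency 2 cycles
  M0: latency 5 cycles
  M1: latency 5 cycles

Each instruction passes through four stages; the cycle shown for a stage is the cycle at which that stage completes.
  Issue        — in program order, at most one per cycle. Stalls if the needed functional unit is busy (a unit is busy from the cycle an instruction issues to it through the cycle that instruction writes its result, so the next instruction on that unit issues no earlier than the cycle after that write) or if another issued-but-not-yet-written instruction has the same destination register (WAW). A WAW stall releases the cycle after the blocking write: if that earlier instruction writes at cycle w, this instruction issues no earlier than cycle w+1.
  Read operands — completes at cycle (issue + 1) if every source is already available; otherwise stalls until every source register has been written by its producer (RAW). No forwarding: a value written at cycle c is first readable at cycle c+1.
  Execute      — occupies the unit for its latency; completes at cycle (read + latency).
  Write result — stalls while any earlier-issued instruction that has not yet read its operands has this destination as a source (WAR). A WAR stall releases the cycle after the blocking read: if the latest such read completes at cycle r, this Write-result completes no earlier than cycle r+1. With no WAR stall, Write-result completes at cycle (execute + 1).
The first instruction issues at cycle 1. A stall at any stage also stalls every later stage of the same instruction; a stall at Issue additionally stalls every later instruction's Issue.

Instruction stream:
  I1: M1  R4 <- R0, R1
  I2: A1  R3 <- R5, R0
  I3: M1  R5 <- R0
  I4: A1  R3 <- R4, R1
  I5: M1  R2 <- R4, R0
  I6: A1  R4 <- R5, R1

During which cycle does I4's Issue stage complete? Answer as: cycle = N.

  I1 | 1 | 2 | 7 | 8
  I2 | 2 | 3 | 5 | 6
  I3 | 9 | 10 | 15 | 16   struct: M1 busy until I1 writes@8
  I4 | 10 | 11 | 13 | 14
  I5 | 17 | 18 | 23 | 24   struct: M1 busy until I3 writes@16
  I6 | 18 | 19 | 21 | 22

cycle = 10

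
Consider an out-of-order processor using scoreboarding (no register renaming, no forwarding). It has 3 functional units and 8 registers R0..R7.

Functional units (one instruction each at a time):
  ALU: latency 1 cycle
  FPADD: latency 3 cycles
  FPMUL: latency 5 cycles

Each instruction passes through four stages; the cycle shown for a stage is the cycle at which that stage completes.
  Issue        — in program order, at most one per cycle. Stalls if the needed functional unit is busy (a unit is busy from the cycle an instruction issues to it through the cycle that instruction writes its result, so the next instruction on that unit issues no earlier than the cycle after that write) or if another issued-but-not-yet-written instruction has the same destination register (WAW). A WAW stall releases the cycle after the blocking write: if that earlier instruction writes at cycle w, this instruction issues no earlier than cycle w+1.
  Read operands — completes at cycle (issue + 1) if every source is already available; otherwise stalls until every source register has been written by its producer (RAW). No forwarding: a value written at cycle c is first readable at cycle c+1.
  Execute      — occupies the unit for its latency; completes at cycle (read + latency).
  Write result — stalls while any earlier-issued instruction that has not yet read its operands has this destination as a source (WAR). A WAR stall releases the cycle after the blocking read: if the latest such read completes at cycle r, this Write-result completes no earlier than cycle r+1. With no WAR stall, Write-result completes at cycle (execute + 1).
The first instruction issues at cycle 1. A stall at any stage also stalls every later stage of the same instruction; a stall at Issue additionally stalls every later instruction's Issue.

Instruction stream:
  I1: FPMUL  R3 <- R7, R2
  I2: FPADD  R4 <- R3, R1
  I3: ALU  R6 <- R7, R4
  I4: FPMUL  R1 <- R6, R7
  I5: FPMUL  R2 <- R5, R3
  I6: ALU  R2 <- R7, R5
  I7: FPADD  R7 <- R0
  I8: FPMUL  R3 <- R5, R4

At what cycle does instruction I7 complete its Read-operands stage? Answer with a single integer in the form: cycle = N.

c1: I1 dispatched to FPMUL
c2: I1 operands ready | I2 dispatched to FPADD
c3: I3 dispatched to ALU
c7: I1 complete
c8: R3←I1
c9: I2 operands ready | I4 dispatched to FPMUL
c12: I2 complete
c13: R4←I2
c14: I3 operands ready
c15: I3 complete
c16: R6←I3
c17: I4 operands ready
c22: I4 complete
c23: R1←I4
c24: I5 dispatched to FPMUL
c25: I5 operands ready
c30: I5 complete
c31: R2←I5
c32: I6 dispatched to ALU
c33: I6 operands ready | I7 dispatched to FPADD
c34: I6 complete | I7 operands ready | I8 dispatched to FPMUL
c35: R2←I6 | I8 operands ready
c37: I7 complete
c38: R7←I7
c40: I8 complete
c41: R3←I8

cycle = 34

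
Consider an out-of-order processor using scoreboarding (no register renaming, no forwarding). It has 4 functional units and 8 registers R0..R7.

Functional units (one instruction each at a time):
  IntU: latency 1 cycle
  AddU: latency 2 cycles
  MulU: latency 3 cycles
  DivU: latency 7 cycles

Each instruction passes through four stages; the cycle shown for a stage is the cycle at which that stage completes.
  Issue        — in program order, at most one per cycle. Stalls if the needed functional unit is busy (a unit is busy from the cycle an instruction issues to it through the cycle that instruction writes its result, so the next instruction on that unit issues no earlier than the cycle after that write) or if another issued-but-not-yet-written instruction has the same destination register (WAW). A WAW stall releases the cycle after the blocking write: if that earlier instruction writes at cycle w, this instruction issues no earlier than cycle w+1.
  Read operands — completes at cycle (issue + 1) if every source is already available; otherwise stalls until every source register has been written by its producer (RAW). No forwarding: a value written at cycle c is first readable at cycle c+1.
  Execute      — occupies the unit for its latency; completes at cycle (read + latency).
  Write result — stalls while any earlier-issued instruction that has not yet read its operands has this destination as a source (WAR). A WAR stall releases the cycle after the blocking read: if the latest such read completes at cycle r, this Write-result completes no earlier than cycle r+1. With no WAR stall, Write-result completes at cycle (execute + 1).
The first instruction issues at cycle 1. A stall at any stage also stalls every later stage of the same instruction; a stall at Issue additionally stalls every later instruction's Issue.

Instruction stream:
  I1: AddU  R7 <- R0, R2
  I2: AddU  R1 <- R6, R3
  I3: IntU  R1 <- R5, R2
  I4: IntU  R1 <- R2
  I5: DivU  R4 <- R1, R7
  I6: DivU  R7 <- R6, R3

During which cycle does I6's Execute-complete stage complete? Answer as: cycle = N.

cycle = 36

[1] issue I1 (AddU)
[2] I1 read-ops
[4] I1 finished on AddU
[5] I1→R7
[6] issue I2 (AddU)
[7] I2 read-ops
[9] I2 finished on AddU
[10] I2→R1
[11] issue I3 (IntU)
[12] I3 read-ops
[13] I3 finished on IntU
[14] I3→R1
[15] issue I4 (IntU)
[16] I4 read-ops · issue I5 (DivU)
[17] I4 finished on IntU
[18] I4→R1
[19] I5 read-ops
[26] I5 finished on DivU
[27] I5→R4
[28] issue I6 (DivU)
[29] I6 read-ops
[36] I6 finished on DivU
[37] I6→R7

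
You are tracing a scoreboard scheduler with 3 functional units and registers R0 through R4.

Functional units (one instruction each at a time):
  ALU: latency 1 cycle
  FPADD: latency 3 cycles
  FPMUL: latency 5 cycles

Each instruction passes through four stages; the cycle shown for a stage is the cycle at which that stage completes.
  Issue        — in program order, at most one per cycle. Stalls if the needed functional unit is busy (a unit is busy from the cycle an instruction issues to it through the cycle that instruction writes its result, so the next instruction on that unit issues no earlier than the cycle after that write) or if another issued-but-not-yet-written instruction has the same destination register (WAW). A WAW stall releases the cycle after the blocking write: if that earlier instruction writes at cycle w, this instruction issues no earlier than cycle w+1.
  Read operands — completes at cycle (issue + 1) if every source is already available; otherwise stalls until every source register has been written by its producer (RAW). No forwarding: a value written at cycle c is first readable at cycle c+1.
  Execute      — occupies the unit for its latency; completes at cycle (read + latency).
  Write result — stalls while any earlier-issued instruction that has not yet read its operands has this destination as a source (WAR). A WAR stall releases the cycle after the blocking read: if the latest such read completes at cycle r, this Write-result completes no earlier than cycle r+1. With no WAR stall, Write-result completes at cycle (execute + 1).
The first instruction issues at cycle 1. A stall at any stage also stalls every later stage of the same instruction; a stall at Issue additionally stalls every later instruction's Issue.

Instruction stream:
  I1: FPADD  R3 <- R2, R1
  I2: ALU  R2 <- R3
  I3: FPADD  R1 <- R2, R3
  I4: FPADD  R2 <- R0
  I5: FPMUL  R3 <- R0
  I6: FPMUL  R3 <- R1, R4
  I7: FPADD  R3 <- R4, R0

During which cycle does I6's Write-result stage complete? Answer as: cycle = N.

cycle = 31

I1: IS=1 RO=2 EX=5 WR=6
I2: IS=2 RO=7 EX=8 WR=9  [RAW R3: wait I1 write@6]
I3: IS=7 RO=10 EX=13 WR=14  [struct: FPADD busy until I1 writes@6; RAW R2: wait I2 write@9]
I4: IS=15 RO=16 EX=19 WR=20  [struct: FPADD busy until I3 writes@14]
I5: IS=16 RO=17 EX=22 WR=23
I6: IS=24 RO=25 EX=30 WR=31  [struct: FPMUL busy until I5 writes@23]
I7: IS=32 RO=33 EX=36 WR=37  [WAW R3: wait I6 write@31]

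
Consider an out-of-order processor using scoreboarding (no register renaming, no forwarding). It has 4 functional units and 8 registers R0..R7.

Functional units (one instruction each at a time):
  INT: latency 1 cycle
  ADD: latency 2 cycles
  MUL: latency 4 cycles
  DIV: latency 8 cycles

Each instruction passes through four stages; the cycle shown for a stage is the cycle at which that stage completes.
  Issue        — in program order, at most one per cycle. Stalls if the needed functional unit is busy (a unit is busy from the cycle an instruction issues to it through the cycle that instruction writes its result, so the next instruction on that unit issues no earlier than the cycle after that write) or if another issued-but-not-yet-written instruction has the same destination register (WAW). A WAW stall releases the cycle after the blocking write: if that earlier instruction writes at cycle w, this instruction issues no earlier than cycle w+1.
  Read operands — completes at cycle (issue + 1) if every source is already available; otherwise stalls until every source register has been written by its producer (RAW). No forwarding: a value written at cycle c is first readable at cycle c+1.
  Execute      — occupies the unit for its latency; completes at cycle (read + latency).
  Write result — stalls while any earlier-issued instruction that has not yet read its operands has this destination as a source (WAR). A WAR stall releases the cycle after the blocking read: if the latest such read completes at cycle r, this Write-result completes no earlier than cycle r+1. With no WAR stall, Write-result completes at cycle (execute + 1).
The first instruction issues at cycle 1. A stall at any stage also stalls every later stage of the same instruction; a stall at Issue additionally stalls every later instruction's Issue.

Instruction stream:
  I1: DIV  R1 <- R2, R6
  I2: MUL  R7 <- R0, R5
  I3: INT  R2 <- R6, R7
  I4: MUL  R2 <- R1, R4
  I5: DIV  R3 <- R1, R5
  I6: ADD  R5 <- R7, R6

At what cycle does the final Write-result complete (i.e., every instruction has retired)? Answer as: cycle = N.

c1: issue I1 (DIV)
c2: I1 read-ops, issue I2 (MUL)
c3: I2 read-ops, issue I3 (INT)
c7: I2 finished on MUL
c8: I2→R7
c9: I3 read-ops
c10: I1 finished on DIV, I3 finished on INT
c11: I1→R1, I3→R2
c12: issue I4 (MUL)
c13: I4 read-ops, issue I5 (DIV)
c14: I5 read-ops, issue I6 (ADD)
c15: I6 read-ops
c17: I4 finished on MUL, I6 finished on ADD
c18: I4→R2, I6→R5
c22: I5 finished on DIV
c23: I5→R3

cycle = 23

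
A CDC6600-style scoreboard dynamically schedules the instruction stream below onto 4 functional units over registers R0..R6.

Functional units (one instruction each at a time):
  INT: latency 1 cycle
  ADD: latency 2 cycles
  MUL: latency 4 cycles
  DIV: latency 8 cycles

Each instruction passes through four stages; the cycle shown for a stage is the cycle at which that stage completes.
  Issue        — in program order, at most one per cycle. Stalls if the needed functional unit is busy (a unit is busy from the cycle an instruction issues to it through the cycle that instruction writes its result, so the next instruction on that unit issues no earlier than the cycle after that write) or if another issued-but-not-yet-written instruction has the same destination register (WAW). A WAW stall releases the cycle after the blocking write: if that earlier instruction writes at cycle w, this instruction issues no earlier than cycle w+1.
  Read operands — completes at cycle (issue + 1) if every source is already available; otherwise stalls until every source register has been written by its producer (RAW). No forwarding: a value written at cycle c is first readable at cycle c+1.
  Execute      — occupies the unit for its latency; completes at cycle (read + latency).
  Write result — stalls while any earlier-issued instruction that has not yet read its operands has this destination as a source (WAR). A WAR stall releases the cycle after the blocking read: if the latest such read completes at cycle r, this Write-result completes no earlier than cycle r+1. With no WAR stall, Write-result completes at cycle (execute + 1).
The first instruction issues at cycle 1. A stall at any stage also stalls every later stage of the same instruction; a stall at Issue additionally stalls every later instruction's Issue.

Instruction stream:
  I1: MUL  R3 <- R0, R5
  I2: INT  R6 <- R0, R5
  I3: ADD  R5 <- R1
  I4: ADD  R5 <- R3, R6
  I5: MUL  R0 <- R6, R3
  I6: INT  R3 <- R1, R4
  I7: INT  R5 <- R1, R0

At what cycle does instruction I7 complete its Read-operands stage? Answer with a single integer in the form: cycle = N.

1) issue 1, read 2, done 6, write 7
2) issue 2, read 3, done 4, write 5
3) issue 3, read 4, done 6, write 7
4) issue 8, read 9, done 11, write 12  <struct: ADD busy until I3 writes@7>
5) issue 9, read 10, done 14, write 15
6) issue 10, read 11, done 12, write 13
7) issue 14, read 16, done 17, write 18  <struct: INT busy until I6 writes@13 / RAW R0: wait I5 write@15>

cycle = 16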